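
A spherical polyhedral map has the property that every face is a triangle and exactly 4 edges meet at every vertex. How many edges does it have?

12

Each face has 3 edges and each edge borders two faces, so 2E = 3F.
Each vertex has degree 4, so 4V = 2E and hence V = 3F/4.
Euler: V − E + F = 2 ⇒ (3F/4) − (3F/2) + F = 2.
Multiply by 8: (6 − 12 + 8)F = 16, i.e. 2F = 16.
So F = 8, E = 3·8/2 = 12, V = 3·8/4 = 6.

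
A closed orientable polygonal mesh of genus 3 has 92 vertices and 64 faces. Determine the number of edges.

160

For a closed orientable surface of genus 3, χ = 2 − 2·3 = -4.
E = V + F − (-4) = 92 + 64 − (-4) = 160.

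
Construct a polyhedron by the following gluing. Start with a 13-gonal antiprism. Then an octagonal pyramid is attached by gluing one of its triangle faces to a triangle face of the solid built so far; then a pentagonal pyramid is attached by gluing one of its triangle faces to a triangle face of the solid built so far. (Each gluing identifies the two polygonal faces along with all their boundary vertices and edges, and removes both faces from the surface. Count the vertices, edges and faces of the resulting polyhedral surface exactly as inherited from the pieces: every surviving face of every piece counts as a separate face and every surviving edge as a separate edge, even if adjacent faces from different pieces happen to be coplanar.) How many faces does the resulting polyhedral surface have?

A 13-gonal antiprism: V=26, E=52, F=28.
Attach an octagonal pyramid (V=9, E=16, F=9) along a 3-gon: merge 3 vertices and 3 edges, delete both glued faces → V=32, E=65, F=35.
Attach a pentagonal pyramid (V=6, E=10, F=6) along a 3-gon: merge 3 vertices and 3 edges, delete both glued faces → V=35, E=72, F=39.
Check: V − E + F = 35 − 72 + 39 = 2.

39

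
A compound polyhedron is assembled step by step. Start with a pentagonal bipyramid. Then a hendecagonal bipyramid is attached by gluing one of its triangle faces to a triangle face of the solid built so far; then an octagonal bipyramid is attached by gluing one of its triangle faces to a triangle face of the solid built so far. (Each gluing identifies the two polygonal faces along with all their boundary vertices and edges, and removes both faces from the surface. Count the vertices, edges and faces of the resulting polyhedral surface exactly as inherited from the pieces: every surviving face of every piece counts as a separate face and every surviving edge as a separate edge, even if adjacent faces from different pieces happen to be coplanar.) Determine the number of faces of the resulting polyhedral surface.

A pentagonal bipyramid: V=7, E=15, F=10.
Attach a hendecagonal bipyramid (V=13, E=33, F=22) along a 3-gon: merge 3 vertices and 3 edges, delete both glued faces → V=17, E=45, F=30.
Attach an octagonal bipyramid (V=10, E=24, F=16) along a 3-gon: merge 3 vertices and 3 edges, delete both glued faces → V=24, E=66, F=44.
Check: V − E + F = 24 − 66 + 44 = 2.

44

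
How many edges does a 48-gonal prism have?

144

A prism on an n-gon has two n-gon bases and n rectangular sides: V = 2·48 = 96, E = 3·48 = 144, F = 48 + 2 = 50.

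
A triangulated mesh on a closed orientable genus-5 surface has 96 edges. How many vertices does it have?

χ = 2 − 2·5 = -8, and every face is a triangle so 3F = 2E.
F = 2E/3 = 64. Then V = -8 + E − F = -8 + 96 − 64 = 24.

24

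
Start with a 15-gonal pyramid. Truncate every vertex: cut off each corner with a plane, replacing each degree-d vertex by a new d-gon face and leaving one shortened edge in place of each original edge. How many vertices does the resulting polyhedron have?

The base solid has V = 16, E = 30, F = 16.
Truncation replaces each original edge-end by a new vertex, so V′ = 2E = 60.
Each original edge survives, and each old vertex of degree d contributes d new edges; summing degrees gives Σd = 2E, so E′ = E + 2E = 3E = 90.
Each original face survives and each original vertex becomes one new face: F′ = F + V = 32.

60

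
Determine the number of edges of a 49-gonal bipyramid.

A bipyramid over an n-gon has 2n triangular faces and n + 2 vertices: V = 49 + 2 = 51, E = 3·49 = 147, F = 2·49 = 98.

147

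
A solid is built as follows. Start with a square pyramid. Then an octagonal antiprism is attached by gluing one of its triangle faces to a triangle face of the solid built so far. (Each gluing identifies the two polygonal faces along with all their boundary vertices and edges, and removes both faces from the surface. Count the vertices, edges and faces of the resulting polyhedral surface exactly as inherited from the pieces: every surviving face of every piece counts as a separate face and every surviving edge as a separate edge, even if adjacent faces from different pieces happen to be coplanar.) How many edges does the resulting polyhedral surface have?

A square pyramid: V=5, E=8, F=5.
Attach an octagonal antiprism (V=16, E=32, F=18) along a 3-gon: merge 3 vertices and 3 edges, delete both glued faces → V=18, E=37, F=21.
Check: V − E + F = 18 − 37 + 21 = 2.

37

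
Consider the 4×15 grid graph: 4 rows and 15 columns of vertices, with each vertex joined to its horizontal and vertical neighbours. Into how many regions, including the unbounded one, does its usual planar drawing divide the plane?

The grid has V = 4·15 = 60 vertices and E = 4·14 + 15·3 = 101 edges.
F = 2 − V + E = 2 − 60 + 101 = 43.

43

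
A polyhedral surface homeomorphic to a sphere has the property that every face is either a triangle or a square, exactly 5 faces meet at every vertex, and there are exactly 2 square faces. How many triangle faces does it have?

24

Let x be the number of triangles; then F = 2 + x.
Edge–face incidences: 2E = 4·2 + 3·x = 8 + 3x.
Every vertex has degree 5, so 5V = 2E.
Euler: V − E + F = 2 ⇒ (2E)/5 − E + (2 + x) = 2.
Multiply by 10: 2·(2E) − 5·(2E) + 10·(2 + x) = 20, i.e. 20 + 10x − 3·(8 + 3x) = 20.
Collecting terms: x − 4 = 20, so x = 24.
Then 2E = 8 + 3·24 = 80, so E = 40, V = 2E/5 = 16, F = 2 + 24 = 26.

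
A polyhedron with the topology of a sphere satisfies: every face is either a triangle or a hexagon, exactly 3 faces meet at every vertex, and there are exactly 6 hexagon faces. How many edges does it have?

Let x be the number of triangles; then F = 6 + x.
Edge–face incidences: 2E = 6·6 + 3·x = 36 + 3x.
Every vertex has degree 3, so 3V = 2E.
Euler: V − E + F = 2 ⇒ (2E)/3 − E + (6 + x) = 2.
Multiply by 6: 2·(2E) − 3·(2E) + 6·(6 + x) = 12, i.e. 36 + 6x − (36 + 3x) = 12.
Collecting terms: 3x = 12, so x = 4.
Then 2E = 36 + 3·4 = 48, so E = 24, V = 2E/3 = 16, F = 6 + 4 = 10.

24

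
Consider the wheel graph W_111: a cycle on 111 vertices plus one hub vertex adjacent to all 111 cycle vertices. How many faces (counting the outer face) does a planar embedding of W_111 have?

112

W_111 has V = 111 + 1 = 112 vertices and E = 2·111 = 222 edges.
By Euler's formula F = 2 − V + E = 2 − 112 + 222 = 112.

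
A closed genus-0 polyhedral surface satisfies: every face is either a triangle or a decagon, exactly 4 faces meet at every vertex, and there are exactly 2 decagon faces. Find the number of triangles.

20

Let x be the number of triangles; then F = 2 + x.
Edge–face incidences: 2E = 10·2 + 3·x = 20 + 3x.
Every vertex has degree 4, so 4V = 2E.
Euler: V − E + F = 2 ⇒ (2E)/4 − E + (2 + x) = 2.
Multiply by 8: 2·(2E) − 4·(2E) + 8·(2 + x) = 16, i.e. 16 + 8x − 2·(20 + 3x) = 16.
Collecting terms: 2x − 24 = 16, so 2x = 40, so x = 20.
Then 2E = 20 + 3·20 = 80, so E = 40, V = 2E/4 = 20, F = 2 + 20 = 22.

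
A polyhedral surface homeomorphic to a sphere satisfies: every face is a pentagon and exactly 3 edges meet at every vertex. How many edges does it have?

Each face has 5 edges and each edge borders two faces, so 2E = 5F.
Each vertex has degree 3, so 3V = 2E and hence V = 5F/3.
Euler: V − E + F = 2 ⇒ (5F/3) − (5F/2) + F = 2.
Multiply by 6: (10 − 15 + 6)F = 12, i.e. 1F = 12.
So F = 12, E = 5·12/2 = 30, V = 5·12/3 = 20.

30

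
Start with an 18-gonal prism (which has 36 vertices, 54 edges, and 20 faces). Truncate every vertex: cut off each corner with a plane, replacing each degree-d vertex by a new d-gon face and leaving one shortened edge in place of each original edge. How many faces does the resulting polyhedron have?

56

Truncation replaces each original edge-end by a new vertex, so V′ = 2E = 108.
Each original edge survives, and each old vertex of degree d contributes d new edges; summing degrees gives Σd = 2E, so E′ = E + 2E = 3E = 162.
Each original face survives and each original vertex becomes one new face: F′ = F + V = 56.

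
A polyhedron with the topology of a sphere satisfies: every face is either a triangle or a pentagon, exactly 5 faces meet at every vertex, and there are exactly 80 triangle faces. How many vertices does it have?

Let x be the number of pentagons; then F = 80 + x.
Edge–face incidences: 2E = 3·80 + 5·x = 240 + 5x.
Every vertex has degree 5, so 5V = 2E.
Euler: V − E + F = 2 ⇒ (2E)/5 − E + (80 + x) = 2.
Multiply by 10: 2·(2E) − 5·(2E) + 10·(80 + x) = 20, i.e. 800 + 10x − 3·(240 + 5x) = 20.
Collecting terms: −5x + 80 = 20, so −5x = −60, so x = 12.
Then 2E = 240 + 5·12 = 300, so E = 150, V = 2E/5 = 60, F = 80 + 12 = 92.

60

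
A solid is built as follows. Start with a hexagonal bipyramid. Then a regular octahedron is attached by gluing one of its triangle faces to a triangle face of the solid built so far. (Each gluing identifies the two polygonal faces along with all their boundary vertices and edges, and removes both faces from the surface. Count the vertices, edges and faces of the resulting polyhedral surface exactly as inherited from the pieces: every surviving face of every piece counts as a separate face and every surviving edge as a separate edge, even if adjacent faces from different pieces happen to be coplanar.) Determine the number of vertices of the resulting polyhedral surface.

A hexagonal bipyramid: V=8, E=18, F=12.
Attach a regular octahedron (V=6, E=12, F=8) along a 3-gon: merge 3 vertices and 3 edges, delete both glued faces → V=11, E=27, F=18.
Check: V − E + F = 11 − 27 + 18 = 2.

11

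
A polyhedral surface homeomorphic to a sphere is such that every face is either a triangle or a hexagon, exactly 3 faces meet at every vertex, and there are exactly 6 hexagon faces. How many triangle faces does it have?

Let x be the number of triangles; then F = 6 + x.
Edge–face incidences: 2E = 6·6 + 3·x = 36 + 3x.
Every vertex has degree 3, so 3V = 2E.
Euler: V − E + F = 2 ⇒ (2E)/3 − E + (6 + x) = 2.
Multiply by 6: 2·(2E) − 3·(2E) + 6·(6 + x) = 12, i.e. 36 + 6x − (36 + 3x) = 12.
Collecting terms: 3x = 12, so x = 4.
Then 2E = 36 + 3·4 = 48, so E = 24, V = 2E/3 = 16, F = 6 + 4 = 10.

4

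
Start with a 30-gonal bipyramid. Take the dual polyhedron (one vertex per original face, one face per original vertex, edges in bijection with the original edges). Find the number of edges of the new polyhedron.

The base solid has V = 32, E = 90, F = 60.
The dual swaps V and F and preserves E: V′ = F = 60, E′ = E = 90, F′ = V = 32.

90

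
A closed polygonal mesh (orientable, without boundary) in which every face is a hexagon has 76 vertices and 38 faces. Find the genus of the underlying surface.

Every face is a hexagon, so 2E = 6·38 = 228, giving E = 114.
χ = V − E + F = 76 − 114 + 38 = 0.
For a closed orientable surface χ = 2 − 2g, so g = (2 − (0))/2 = 1.

1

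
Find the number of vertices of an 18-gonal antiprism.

An antiprism on an n-gon has two n-gon caps and 2n triangles: V = 2·18 = 36, E = 4·18 = 72, F = 2·18 + 2 = 38.
Check: V − E + F = 36 − 72 + 38 = 2.

36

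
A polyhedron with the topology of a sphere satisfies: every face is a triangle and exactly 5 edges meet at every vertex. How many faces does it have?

20

Each face has 3 edges and each edge borders two faces, so 2E = 3F.
Each vertex has degree 5, so 5V = 2E and hence V = 3F/5.
Euler: V − E + F = 2 ⇒ (3F/5) − (3F/2) + F = 2.
Multiply by 10: (6 − 15 + 10)F = 20, i.e. 1F = 20.
So F = 20, E = 3·20/2 = 30, V = 3·20/5 = 12.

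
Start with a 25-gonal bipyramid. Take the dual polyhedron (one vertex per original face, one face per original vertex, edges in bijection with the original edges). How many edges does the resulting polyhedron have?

The base solid has V = 27, E = 75, F = 50.
The dual swaps V and F and preserves E: V′ = F = 50, E′ = E = 75, F′ = V = 27.

75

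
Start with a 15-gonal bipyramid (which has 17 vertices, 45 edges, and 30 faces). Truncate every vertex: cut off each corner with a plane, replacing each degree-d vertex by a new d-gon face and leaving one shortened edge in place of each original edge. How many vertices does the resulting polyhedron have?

Truncation replaces each original edge-end by a new vertex, so V′ = 2E = 90.
Each original edge survives, and each old vertex of degree d contributes d new edges; summing degrees gives Σd = 2E, so E′ = E + 2E = 3E = 135.
Each original face survives and each original vertex becomes one new face: F′ = F + V = 47.

90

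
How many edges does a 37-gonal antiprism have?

148

An antiprism on an n-gon has two n-gon caps and 2n triangles: V = 2·37 = 74, E = 4·37 = 148, F = 2·37 + 2 = 76.
Check: V − E + F = 74 − 148 + 76 = 2.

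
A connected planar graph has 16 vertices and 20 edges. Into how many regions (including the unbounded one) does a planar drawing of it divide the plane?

Euler's formula for a connected plane graph: V − E + F = 2, so F = 2 − 16 + 20 = 6.

6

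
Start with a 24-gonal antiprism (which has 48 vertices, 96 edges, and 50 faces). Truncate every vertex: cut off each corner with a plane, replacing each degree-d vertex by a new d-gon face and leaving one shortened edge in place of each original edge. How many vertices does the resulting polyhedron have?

Truncation replaces each original edge-end by a new vertex, so V′ = 2E = 192.
Each original edge survives, and each old vertex of degree d contributes d new edges; summing degrees gives Σd = 2E, so E′ = E + 2E = 3E = 288.
Each original face survives and each original vertex becomes one new face: F′ = F + V = 98.

192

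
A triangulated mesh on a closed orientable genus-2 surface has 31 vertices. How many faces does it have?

χ = 2 − 2·2 = -2, and every face is a triangle so 3F = 2E.
V − E + F = -2 with E = 3F/2 gives 31 − (3/2 − 1)·F = -2, so F = 66 and E = 99.

66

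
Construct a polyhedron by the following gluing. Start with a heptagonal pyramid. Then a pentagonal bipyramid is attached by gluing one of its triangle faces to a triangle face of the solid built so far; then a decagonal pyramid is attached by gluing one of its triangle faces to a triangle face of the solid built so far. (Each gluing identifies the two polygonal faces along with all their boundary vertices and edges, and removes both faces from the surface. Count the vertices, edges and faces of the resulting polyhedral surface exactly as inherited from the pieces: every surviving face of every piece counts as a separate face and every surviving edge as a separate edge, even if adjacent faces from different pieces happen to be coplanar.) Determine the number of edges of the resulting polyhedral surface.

A heptagonal pyramid: V=8, E=14, F=8.
Attach a pentagonal bipyramid (V=7, E=15, F=10) along a 3-gon: merge 3 vertices and 3 edges, delete both glued faces → V=12, E=26, F=16.
Attach a decagonal pyramid (V=11, E=20, F=11) along a 3-gon: merge 3 vertices and 3 edges, delete both glued faces → V=20, E=43, F=25.
Check: V − E + F = 20 − 43 + 25 = 2.

43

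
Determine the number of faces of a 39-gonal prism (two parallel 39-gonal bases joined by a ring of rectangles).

A prism on an n-gon has two n-gon bases and n rectangular sides: V = 2·39 = 78, E = 3·39 = 117, F = 39 + 2 = 41.

41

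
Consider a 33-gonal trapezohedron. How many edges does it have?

The n-trapezohedron (dual of the n-antiprism) has V = 2·33 + 2 = 68, E = 4·33 = 132, F = 2·33 = 66.

132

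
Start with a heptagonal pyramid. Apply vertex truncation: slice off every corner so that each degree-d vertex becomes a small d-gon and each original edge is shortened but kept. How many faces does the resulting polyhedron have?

The base solid has V = 8, E = 14, F = 8.
Truncation replaces each original edge-end by a new vertex, so V′ = 2E = 28.
Each original edge survives, and each old vertex of degree d contributes d new edges; summing degrees gives Σd = 2E, so E′ = E + 2E = 3E = 42.
Each original face survives and each original vertex becomes one new face: F′ = F + V = 16.

16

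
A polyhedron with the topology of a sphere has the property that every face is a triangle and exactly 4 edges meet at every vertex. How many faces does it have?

Each face has 3 edges and each edge borders two faces, so 2E = 3F.
Each vertex has degree 4, so 4V = 2E and hence V = 3F/4.
Euler: V − E + F = 2 ⇒ (3F/4) − (3F/2) + F = 2.
Multiply by 8: (6 − 12 + 8)F = 16, i.e. 2F = 16.
So F = 8, E = 3·8/2 = 12, V = 3·8/4 = 6.

8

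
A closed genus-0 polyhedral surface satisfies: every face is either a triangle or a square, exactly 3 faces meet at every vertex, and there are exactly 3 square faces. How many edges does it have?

Let x be the number of triangles; then F = 3 + x.
Edge–face incidences: 2E = 4·3 + 3·x = 12 + 3x.
Every vertex has degree 3, so 3V = 2E.
Euler: V − E + F = 2 ⇒ (2E)/3 − E + (3 + x) = 2.
Multiply by 6: 2·(2E) − 3·(2E) + 6·(3 + x) = 12, i.e. 18 + 6x − (12 + 3x) = 12.
Collecting terms: 3x + 6 = 12, so 3x = 6, so x = 2.
Then 2E = 12 + 3·2 = 18, so E = 9, V = 2E/3 = 6, F = 3 + 2 = 5.

9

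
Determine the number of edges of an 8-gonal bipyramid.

A bipyramid over an n-gon has 2n triangular faces and n + 2 vertices: V = 8 + 2 = 10, E = 3·8 = 24, F = 2·8 = 16.

24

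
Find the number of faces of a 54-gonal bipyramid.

A bipyramid over an n-gon has 2n triangular faces and n + 2 vertices: V = 54 + 2 = 56, E = 3·54 = 162, F = 2·54 = 108.
Check: V − E + F = 56 − 162 + 108 = 2.

108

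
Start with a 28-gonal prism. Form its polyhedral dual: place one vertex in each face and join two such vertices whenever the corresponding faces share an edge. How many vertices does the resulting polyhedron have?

The base solid has V = 56, E = 84, F = 30.
The dual swaps V and F and preserves E: V′ = F = 30, E′ = E = 84, F′ = V = 56.

30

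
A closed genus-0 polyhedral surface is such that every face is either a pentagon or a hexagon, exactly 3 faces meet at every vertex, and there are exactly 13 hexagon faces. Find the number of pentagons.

Let x be the number of pentagons; then F = 13 + x.
Edge–face incidences: 2E = 6·13 + 5·x = 78 + 5x.
Every vertex has degree 3, so 3V = 2E.
Euler: V − E + F = 2 ⇒ (2E)/3 − E + (13 + x) = 2.
Multiply by 6: 2·(2E) − 3·(2E) + 6·(13 + x) = 12, i.e. 78 + 6x − (78 + 5x) = 12.
Collecting terms: x = 12.
Then 2E = 78 + 5·12 = 138, so E = 69, V = 2E/3 = 46, F = 13 + 12 = 25.

12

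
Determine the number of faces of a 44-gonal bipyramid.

88

A bipyramid over an n-gon has 2n triangular faces and n + 2 vertices: V = 44 + 2 = 46, E = 3·44 = 132, F = 2·44 = 88.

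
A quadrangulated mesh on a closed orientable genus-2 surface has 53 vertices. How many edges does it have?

χ = 2 − 2·2 = -2, and every face is a square so 4F = 2E.
V − E + F = -2 with E = 4F/2 gives 53 − (4/2 − 1)·F = -2, so F = 55 and E = 110.

110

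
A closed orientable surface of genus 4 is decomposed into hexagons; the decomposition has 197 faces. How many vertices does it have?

388

χ = 2 − 2·4 = -6, and every face is a hexagon so 6F = 2E.
E = 6·197/2 = 591. Then V = -6 + E − F = -6 + 591 − 197 = 388.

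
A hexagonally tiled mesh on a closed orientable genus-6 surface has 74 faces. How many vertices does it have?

138

χ = 2 − 2·6 = -10, and every face is a hexagon so 6F = 2E.
E = 6·74/2 = 222. Then V = -10 + E − F = -10 + 222 − 74 = 138.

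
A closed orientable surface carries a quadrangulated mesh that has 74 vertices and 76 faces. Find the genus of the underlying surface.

2

Every face is a square, so 2E = 4·76 = 304, giving E = 152.
χ = V − E + F = 74 − 152 + 76 = -2.
For a closed orientable surface χ = 2 − 2g, so g = (2 − (-2))/2 = 2.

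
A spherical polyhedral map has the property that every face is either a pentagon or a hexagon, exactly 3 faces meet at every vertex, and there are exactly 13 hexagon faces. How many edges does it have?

69

Let x be the number of pentagons; then F = 13 + x.
Edge–face incidences: 2E = 6·13 + 5·x = 78 + 5x.
Every vertex has degree 3, so 3V = 2E.
Euler: V − E + F = 2 ⇒ (2E)/3 − E + (13 + x) = 2.
Multiply by 6: 2·(2E) − 3·(2E) + 6·(13 + x) = 12, i.e. 78 + 6x − (78 + 5x) = 12.
Collecting terms: x = 12.
Then 2E = 78 + 5·12 = 138, so E = 69, V = 2E/3 = 46, F = 13 + 12 = 25.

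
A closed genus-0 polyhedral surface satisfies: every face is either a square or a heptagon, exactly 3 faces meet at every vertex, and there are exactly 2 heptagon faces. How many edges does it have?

Let x be the number of squares; then F = 2 + x.
Edge–face incidences: 2E = 7·2 + 4·x = 14 + 4x.
Every vertex has degree 3, so 3V = 2E.
Euler: V − E + F = 2 ⇒ (2E)/3 − E + (2 + x) = 2.
Multiply by 6: 2·(2E) − 3·(2E) + 6·(2 + x) = 12, i.e. 12 + 6x − (14 + 4x) = 12.
Collecting terms: 2x − 2 = 12, so 2x = 14, so x = 7.
Then 2E = 14 + 4·7 = 42, so E = 21, V = 2E/3 = 14, F = 2 + 7 = 9.

21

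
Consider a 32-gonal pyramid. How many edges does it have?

64

A pyramid on an n-gon base has one n-gon and n triangles: V = 32 + 1 = 33, E = 2·32 = 64, F = 32 + 1 = 33.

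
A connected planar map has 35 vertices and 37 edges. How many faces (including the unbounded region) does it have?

4

Euler's formula for a connected plane graph: V − E + F = 2, so F = 2 − 35 + 37 = 4.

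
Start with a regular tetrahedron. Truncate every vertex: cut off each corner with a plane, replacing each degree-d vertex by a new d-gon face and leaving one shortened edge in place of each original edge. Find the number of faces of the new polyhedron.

The base solid has V = 4, E = 6, F = 4.
Truncation replaces each original edge-end by a new vertex, so V′ = 2E = 12.
Each original edge survives, and each old vertex of degree d contributes d new edges; summing degrees gives Σd = 2E, so E′ = E + 2E = 3E = 18.
Each original face survives and each original vertex becomes one new face: F′ = F + V = 8.

8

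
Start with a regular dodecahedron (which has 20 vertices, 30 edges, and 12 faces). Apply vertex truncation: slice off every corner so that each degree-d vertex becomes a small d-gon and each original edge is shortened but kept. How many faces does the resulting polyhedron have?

Truncation replaces each original edge-end by a new vertex, so V′ = 2E = 60.
Each original edge survives, and each old vertex of degree d contributes d new edges; summing degrees gives Σd = 2E, so E′ = E + 2E = 3E = 90.
Each original face survives and each original vertex becomes one new face: F′ = F + V = 32.

32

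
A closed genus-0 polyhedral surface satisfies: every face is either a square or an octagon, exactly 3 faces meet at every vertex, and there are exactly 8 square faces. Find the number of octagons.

Let x be the number of octagons; then F = 8 + x.
Edge–face incidences: 2E = 4·8 + 8·x = 32 + 8x.
Every vertex has degree 3, so 3V = 2E.
Euler: V − E + F = 2 ⇒ (2E)/3 − E + (8 + x) = 2.
Multiply by 6: 2·(2E) − 3·(2E) + 6·(8 + x) = 12, i.e. 48 + 6x − (32 + 8x) = 12.
Collecting terms: −2x + 16 = 12, so −2x = −4, so x = 2.
Then 2E = 32 + 8·2 = 48, so E = 24, V = 2E/3 = 16, F = 8 + 2 = 10.

2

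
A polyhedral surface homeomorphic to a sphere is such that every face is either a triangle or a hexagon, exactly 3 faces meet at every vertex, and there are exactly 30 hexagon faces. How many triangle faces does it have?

Let x be the number of triangles; then F = 30 + x.
Edge–face incidences: 2E = 6·30 + 3·x = 180 + 3x.
Every vertex has degree 3, so 3V = 2E.
Euler: V − E + F = 2 ⇒ (2E)/3 − E + (30 + x) = 2.
Multiply by 6: 2·(2E) − 3·(2E) + 6·(30 + x) = 12, i.e. 180 + 6x − (180 + 3x) = 12.
Collecting terms: 3x = 12, so x = 4.
Then 2E = 180 + 3·4 = 192, so E = 96, V = 2E/3 = 64, F = 30 + 4 = 34.

4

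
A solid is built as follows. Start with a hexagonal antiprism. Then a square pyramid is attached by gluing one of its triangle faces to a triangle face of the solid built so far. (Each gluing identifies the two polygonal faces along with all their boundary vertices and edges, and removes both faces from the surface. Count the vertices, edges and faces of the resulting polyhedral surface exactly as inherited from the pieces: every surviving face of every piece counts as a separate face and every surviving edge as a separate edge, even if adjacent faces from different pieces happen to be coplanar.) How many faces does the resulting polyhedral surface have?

A hexagonal antiprism: V=12, E=24, F=14.
Attach a square pyramid (V=5, E=8, F=5) along a 3-gon: merge 3 vertices and 3 edges, delete both glued faces → V=14, E=29, F=17.
Check: V − E + F = 14 − 29 + 17 = 2.

17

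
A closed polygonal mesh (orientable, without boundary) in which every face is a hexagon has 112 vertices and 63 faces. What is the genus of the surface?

8

Every face is a hexagon, so 2E = 6·63 = 378, giving E = 189.
χ = V − E + F = 112 − 189 + 63 = -14.
For a closed orientable surface χ = 2 − 2g, so g = (2 − (-14))/2 = 8.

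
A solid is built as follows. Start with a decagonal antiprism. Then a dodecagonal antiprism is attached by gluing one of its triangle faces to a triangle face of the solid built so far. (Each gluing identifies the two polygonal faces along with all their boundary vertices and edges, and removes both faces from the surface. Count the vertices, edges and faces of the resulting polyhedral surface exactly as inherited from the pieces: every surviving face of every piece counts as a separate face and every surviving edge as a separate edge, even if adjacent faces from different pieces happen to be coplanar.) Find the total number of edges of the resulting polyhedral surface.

A decagonal antiprism: V=20, E=40, F=22.
Attach a dodecagonal antiprism (V=24, E=48, F=26) along a 3-gon: merge 3 vertices and 3 edges, delete both glued faces → V=41, E=85, F=46.
Check: V − E + F = 41 − 85 + 46 = 2.

85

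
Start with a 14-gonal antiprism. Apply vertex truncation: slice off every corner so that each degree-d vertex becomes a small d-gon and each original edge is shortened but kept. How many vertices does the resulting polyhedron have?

112

The base solid has V = 28, E = 56, F = 30.
Truncation replaces each original edge-end by a new vertex, so V′ = 2E = 112.
Each original edge survives, and each old vertex of degree d contributes d new edges; summing degrees gives Σd = 2E, so E′ = E + 2E = 3E = 168.
Each original face survives and each original vertex becomes one new face: F′ = F + V = 58.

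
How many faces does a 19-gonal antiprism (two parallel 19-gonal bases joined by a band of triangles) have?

40

An antiprism on an n-gon has two n-gon caps and 2n triangles: V = 2·19 = 38, E = 4·19 = 76, F = 2·19 + 2 = 40.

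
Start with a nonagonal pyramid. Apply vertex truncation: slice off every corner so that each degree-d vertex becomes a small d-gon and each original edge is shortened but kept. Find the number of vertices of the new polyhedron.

36

The base solid has V = 10, E = 18, F = 10.
Truncation replaces each original edge-end by a new vertex, so V′ = 2E = 36.
Each original edge survives, and each old vertex of degree d contributes d new edges; summing degrees gives Σd = 2E, so E′ = E + 2E = 3E = 54.
Each original face survives and each original vertex becomes one new face: F′ = F + V = 20.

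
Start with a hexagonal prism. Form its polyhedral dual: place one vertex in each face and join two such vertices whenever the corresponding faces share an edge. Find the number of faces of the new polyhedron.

The base solid has V = 12, E = 18, F = 8.
The dual swaps V and F and preserves E: V′ = F = 8, E′ = E = 18, F′ = V = 12.

12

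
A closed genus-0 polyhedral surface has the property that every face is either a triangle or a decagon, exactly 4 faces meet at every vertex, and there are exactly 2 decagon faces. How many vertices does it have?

20

Let x be the number of triangles; then F = 2 + x.
Edge–face incidences: 2E = 10·2 + 3·x = 20 + 3x.
Every vertex has degree 4, so 4V = 2E.
Euler: V − E + F = 2 ⇒ (2E)/4 − E + (2 + x) = 2.
Multiply by 8: 2·(2E) − 4·(2E) + 8·(2 + x) = 16, i.e. 16 + 8x − 2·(20 + 3x) = 16.
Collecting terms: 2x − 24 = 16, so 2x = 40, so x = 20.
Then 2E = 20 + 3·20 = 80, so E = 40, V = 2E/4 = 20, F = 2 + 20 = 22.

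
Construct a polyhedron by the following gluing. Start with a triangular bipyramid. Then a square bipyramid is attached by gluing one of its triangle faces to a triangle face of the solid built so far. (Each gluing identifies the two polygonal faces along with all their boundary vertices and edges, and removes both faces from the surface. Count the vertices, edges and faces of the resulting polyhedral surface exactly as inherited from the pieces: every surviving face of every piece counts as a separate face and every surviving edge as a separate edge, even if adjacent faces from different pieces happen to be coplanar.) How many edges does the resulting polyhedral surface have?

18

A triangular bipyramid: V=5, E=9, F=6.
Attach a square bipyramid (V=6, E=12, F=8) along a 3-gon: merge 3 vertices and 3 edges, delete both glued faces → V=8, E=18, F=12.
Check: V − E + F = 8 − 18 + 12 = 2.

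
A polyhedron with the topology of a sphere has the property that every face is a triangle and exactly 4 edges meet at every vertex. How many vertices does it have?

6

Each face has 3 edges and each edge borders two faces, so 2E = 3F.
Each vertex has degree 4, so 4V = 2E and hence V = 3F/4.
Euler: V − E + F = 2 ⇒ (3F/4) − (3F/2) + F = 2.
Multiply by 8: (6 − 12 + 8)F = 16, i.e. 2F = 16.
So F = 8, E = 3·8/2 = 12, V = 3·8/4 = 6.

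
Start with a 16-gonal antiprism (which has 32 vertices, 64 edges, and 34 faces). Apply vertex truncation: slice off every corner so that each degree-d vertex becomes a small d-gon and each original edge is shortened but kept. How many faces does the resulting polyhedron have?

Truncation replaces each original edge-end by a new vertex, so V′ = 2E = 128.
Each original edge survives, and each old vertex of degree d contributes d new edges; summing degrees gives Σd = 2E, so E′ = E + 2E = 3E = 192.
Each original face survives and each original vertex becomes one new face: F′ = F + V = 66.

66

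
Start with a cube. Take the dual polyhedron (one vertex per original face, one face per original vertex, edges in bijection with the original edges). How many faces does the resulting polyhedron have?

8

The base solid has V = 8, E = 12, F = 6.
The dual swaps V and F and preserves E: V′ = F = 6, E′ = E = 12, F′ = V = 8.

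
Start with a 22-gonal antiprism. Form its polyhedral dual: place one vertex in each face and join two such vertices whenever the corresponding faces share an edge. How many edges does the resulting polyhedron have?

The base solid has V = 44, E = 88, F = 46.
The dual swaps V and F and preserves E: V′ = F = 46, E′ = E = 88, F′ = V = 44.

88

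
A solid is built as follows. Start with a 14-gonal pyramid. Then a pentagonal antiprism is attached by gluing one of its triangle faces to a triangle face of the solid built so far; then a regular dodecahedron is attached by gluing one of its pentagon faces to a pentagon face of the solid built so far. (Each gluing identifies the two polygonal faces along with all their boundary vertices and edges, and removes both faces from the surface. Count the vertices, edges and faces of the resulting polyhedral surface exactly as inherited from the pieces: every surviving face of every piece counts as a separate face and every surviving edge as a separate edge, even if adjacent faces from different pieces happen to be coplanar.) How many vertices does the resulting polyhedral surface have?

A 14-gonal pyramid: V=15, E=28, F=15.
Attach a pentagonal antiprism (V=10, E=20, F=12) along a 3-gon: merge 3 vertices and 3 edges, delete both glued faces → V=22, E=45, F=25.
Attach a regular dodecahedron (V=20, E=30, F=12) along a 5-gon: merge 5 vertices and 5 edges, delete both glued faces → V=37, E=70, F=35.
Check: V − E + F = 37 − 70 + 35 = 2.

37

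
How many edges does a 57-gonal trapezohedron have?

228

The n-trapezohedron (dual of the n-antiprism) has V = 2·57 + 2 = 116, E = 4·57 = 228, F = 2·57 = 114.
Check: V − E + F = 116 − 228 + 114 = 2.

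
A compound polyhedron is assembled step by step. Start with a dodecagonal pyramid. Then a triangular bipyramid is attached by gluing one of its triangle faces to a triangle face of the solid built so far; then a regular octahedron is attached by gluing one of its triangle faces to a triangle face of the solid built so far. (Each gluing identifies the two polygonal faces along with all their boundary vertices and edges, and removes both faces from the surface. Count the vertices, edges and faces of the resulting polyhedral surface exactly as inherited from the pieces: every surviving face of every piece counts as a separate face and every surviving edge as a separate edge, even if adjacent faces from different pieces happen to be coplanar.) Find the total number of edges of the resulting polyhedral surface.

A dodecagonal pyramid: V=13, E=24, F=13.
Attach a triangular bipyramid (V=5, E=9, F=6) along a 3-gon: merge 3 vertices and 3 edges, delete both glued faces → V=15, E=30, F=17.
Attach a regular octahedron (V=6, E=12, F=8) along a 3-gon: merge 3 vertices and 3 edges, delete both glued faces → V=18, E=39, F=23.
Check: V − E + F = 18 − 39 + 23 = 2.

39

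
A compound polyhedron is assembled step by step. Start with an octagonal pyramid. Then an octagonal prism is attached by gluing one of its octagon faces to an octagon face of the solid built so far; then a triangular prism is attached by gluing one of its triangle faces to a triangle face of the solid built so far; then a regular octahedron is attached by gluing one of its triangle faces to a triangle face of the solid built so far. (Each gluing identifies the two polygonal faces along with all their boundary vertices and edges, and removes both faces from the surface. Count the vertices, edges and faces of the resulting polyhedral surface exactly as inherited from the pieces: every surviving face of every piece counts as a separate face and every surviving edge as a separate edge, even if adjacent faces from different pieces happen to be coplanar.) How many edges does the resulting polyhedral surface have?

An octagonal pyramid: V=9, E=16, F=9.
Attach an octagonal prism (V=16, E=24, F=10) along an 8-gon: merge 8 vertices and 8 edges, delete both glued faces → V=17, E=32, F=17.
Attach a triangular prism (V=6, E=9, F=5) along a 3-gon: merge 3 vertices and 3 edges, delete both glued faces → V=20, E=38, F=20.
Attach a regular octahedron (V=6, E=12, F=8) along a 3-gon: merge 3 vertices and 3 edges, delete both glued faces → V=23, E=47, F=26.
Check: V − E + F = 23 − 47 + 26 = 2.

47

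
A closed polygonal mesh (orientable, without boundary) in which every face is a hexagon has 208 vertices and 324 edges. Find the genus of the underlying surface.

5

Every face is a hexagon and each edge borders two faces, so 6F = 2·324, giving F = 108.
χ = V − E + F = 208 − 324 + 108 = -8.
For a closed orientable surface χ = 2 − 2g, so g = (2 − (-8))/2 = 5.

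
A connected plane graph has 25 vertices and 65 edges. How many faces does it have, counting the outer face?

Euler's formula for a connected plane graph: V − E + F = 2, so F = 2 − 25 + 65 = 42.

42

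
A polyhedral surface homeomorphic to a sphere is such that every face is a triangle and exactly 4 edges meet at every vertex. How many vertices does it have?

6

Each face has 3 edges and each edge borders two faces, so 2E = 3F.
Each vertex has degree 4, so 4V = 2E and hence V = 3F/4.
Euler: V − E + F = 2 ⇒ (3F/4) − (3F/2) + F = 2.
Multiply by 8: (6 − 12 + 8)F = 16, i.e. 2F = 16.
So F = 8, E = 3·8/2 = 12, V = 3·8/4 = 6.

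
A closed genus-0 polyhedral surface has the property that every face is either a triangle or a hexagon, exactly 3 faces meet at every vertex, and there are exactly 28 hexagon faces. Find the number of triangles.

Let x be the number of triangles; then F = 28 + x.
Edge–face incidences: 2E = 6·28 + 3·x = 168 + 3x.
Every vertex has degree 3, so 3V = 2E.
Euler: V − E + F = 2 ⇒ (2E)/3 − E + (28 + x) = 2.
Multiply by 6: 2·(2E) − 3·(2E) + 6·(28 + x) = 12, i.e. 168 + 6x − (168 + 3x) = 12.
Collecting terms: 3x = 12, so x = 4.
Then 2E = 168 + 3·4 = 180, so E = 90, V = 2E/3 = 60, F = 28 + 4 = 32.

4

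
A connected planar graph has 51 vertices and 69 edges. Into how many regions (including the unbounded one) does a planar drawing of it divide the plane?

Euler's formula for a connected plane graph: V − E + F = 2, so F = 2 − 51 + 69 = 20.

20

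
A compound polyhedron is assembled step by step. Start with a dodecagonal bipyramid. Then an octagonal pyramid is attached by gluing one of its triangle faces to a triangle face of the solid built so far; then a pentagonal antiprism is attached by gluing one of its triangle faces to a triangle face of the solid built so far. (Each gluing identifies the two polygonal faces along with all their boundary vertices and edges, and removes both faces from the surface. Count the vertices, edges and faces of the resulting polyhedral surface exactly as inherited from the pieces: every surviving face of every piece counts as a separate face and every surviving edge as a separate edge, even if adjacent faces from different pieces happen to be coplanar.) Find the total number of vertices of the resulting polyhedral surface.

27

A dodecagonal bipyramid: V=14, E=36, F=24.
Attach an octagonal pyramid (V=9, E=16, F=9) along a 3-gon: merge 3 vertices and 3 edges, delete both glued faces → V=20, E=49, F=31.
Attach a pentagonal antiprism (V=10, E=20, F=12) along a 3-gon: merge 3 vertices and 3 edges, delete both glued faces → V=27, E=66, F=41.
Check: V − E + F = 27 − 66 + 41 = 2.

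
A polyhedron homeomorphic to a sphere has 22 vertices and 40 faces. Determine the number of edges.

Here V − E + F = 2.
E = V + F − (2) = 22 + 40 − (2) = 60.

60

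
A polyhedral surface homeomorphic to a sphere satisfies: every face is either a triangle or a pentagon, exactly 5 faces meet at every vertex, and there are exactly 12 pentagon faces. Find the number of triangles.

Let x be the number of triangles; then F = 12 + x.
Edge–face incidences: 2E = 5·12 + 3·x = 60 + 3x.
Every vertex has degree 5, so 5V = 2E.
Euler: V − E + F = 2 ⇒ (2E)/5 − E + (12 + x) = 2.
Multiply by 10: 2·(2E) − 5·(2E) + 10·(12 + x) = 20, i.e. 120 + 10x − 3·(60 + 3x) = 20.
Collecting terms: x − 60 = 20, so x = 80.
Then 2E = 60 + 3·80 = 300, so E = 150, V = 2E/5 = 60, F = 12 + 80 = 92.

80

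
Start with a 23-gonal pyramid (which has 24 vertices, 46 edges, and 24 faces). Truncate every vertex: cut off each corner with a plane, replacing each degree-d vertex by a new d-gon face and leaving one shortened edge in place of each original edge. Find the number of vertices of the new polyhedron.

92

Truncation replaces each original edge-end by a new vertex, so V′ = 2E = 92.
Each original edge survives, and each old vertex of degree d contributes d new edges; summing degrees gives Σd = 2E, so E′ = E + 2E = 3E = 138.
Each original face survives and each original vertex becomes one new face: F′ = F + V = 48.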